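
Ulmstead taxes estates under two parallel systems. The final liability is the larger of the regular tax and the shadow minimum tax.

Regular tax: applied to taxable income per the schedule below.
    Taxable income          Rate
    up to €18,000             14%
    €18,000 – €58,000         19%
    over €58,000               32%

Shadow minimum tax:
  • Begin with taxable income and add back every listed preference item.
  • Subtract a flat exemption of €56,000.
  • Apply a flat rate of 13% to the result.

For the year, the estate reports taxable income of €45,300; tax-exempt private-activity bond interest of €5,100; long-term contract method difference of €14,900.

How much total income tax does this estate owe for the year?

€7,707

Shadow minimum tax:
  Adjusted income: €45,300 + €5,100 + €14,900 = €65,300
  Less exemption €56,000 → base €9,300
  €9,300 × 13% = €1,209

Regular tax:
  €18,000 × 14% = €2,520
  €27,300 × 19% = €5,187
  → €7,707

€7,707 > €1,209, so the regular tax governs.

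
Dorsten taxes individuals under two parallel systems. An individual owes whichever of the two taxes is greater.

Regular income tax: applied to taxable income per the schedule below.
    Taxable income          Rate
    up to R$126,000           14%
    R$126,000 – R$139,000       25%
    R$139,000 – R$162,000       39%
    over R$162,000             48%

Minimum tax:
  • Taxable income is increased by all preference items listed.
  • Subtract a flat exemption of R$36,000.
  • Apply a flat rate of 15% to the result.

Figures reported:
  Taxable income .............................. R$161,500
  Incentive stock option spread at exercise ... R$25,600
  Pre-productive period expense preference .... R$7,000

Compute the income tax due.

Regular income tax:
  R$126,000 × 14% = R$17,640
  R$13,000 × 25% = R$3,250
  R$22,500 × 39% = R$8,775
  → R$29,665

Minimum tax:
  Adjusted income: R$161,500 + R$25,600 + R$7,000 = R$194,100
  Less exemption R$36,000 → base R$158,100
  R$158,100 × 15% = R$23,715

R$29,665 > R$23,715, so the regular income tax governs.

R$29,665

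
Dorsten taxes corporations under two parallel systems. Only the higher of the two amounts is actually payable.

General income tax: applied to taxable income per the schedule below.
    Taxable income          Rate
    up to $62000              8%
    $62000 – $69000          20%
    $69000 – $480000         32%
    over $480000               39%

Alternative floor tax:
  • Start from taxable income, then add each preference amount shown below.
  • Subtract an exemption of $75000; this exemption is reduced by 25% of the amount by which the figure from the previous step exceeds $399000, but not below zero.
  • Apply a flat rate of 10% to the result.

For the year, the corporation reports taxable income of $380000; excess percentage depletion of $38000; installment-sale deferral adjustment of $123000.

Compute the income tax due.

$105880

Alternative floor tax:
  Adjusted income: $380000 + $38000 + $123000 = $541000
  Exemption: $75000 − 25% × ($541000 − $399000) = $75000 − $35500 = $39500
  Base: $541000 − $39500 = $501500
  $501500 × 10% = $50150

General income tax:
  $62000 × 8% = $4960
  $7000 × 20% = $1400
  $311000 × 32% = $99520
  → $105880

$105880 > $50150, so the general income tax governs.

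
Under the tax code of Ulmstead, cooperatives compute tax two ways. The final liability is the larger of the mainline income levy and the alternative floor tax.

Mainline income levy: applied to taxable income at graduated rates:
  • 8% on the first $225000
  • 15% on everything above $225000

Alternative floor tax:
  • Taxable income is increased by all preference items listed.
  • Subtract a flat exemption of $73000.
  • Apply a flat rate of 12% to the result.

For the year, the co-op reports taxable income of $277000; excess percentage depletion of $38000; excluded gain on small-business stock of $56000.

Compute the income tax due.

Mainline income levy:
  $225000 × 8% = $18000
  $52000 × 15% = $7800
  → $25800

Alternative floor tax:
  Adjusted income: $277000 + $38000 + $56000 = $371000
  Less exemption $73000 → base $298000
  $298000 × 12% = $35760

$35760 > $25800, so the alternative floor tax is the binding amount.

$35760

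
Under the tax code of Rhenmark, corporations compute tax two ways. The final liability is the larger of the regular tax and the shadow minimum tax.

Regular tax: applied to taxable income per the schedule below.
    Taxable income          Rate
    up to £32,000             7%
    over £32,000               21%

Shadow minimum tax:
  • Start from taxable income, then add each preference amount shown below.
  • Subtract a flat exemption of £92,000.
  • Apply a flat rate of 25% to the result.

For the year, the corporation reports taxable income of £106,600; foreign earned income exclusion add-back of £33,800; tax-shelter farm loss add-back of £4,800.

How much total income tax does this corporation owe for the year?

Regular tax:
  £32,000 × 7% = £2,240
  £74,600 × 21% = £15,666
  → £17,906

Shadow minimum tax:
  Adjusted income: £106,600 + £33,800 + £4,800 = £145,200
  Less exemption £92,000 → base £53,200
  £53,200 × 25% = £13,300

£17,906 > £13,300, so the regular tax governs.

£17,906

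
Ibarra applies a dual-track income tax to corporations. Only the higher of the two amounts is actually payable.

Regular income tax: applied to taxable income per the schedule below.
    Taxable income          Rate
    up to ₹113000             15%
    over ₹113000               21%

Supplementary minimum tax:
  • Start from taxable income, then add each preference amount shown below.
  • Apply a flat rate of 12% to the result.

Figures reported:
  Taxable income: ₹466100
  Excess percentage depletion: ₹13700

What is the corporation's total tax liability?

Regular income tax:
  ₹113000 × 15% = ₹16950
  ₹353100 × 21% = ₹74151
  → ₹91101

Supplementary minimum tax:
  Adjusted income: ₹466100 + ₹13700 = ₹479800
  ₹479800 × 12% = ₹57576

₹91101 > ₹57576, so the regular income tax governs.

₹91101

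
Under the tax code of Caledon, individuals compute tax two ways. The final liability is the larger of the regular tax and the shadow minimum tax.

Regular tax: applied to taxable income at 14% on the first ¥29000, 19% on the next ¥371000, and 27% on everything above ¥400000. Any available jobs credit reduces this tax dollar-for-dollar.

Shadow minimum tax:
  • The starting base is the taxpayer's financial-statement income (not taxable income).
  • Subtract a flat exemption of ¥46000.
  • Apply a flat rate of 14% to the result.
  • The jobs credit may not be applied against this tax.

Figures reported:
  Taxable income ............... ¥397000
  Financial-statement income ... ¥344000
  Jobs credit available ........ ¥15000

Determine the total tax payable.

¥58980

Regular tax:
  ¥29000 × 14% = ¥4060
  ¥368000 × 19% = ¥69920
  → ¥73980
  Less jobs credit ¥15000 → ¥58980

Shadow minimum tax:
  Base (financial-statement income): ¥344000
  Less exemption ¥46000 → base ¥298000
  ¥298000 × 14% = ¥41720

¥58980 > ¥41720, so the regular tax governs.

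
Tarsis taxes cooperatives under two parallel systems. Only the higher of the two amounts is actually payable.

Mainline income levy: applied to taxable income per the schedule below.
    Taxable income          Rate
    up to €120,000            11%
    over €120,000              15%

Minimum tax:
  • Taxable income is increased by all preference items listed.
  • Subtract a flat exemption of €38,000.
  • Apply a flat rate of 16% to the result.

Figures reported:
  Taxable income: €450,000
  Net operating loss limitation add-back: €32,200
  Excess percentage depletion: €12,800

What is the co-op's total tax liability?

€73,120

Minimum tax:
  Adjusted income: €450,000 + €32,200 + €12,800 = €495,000
  Less exemption €38,000 → base €457,000
  €457,000 × 16% = €73,120

Mainline income levy:
  €120,000 × 11% = €13,200
  €330,000 × 15% = €49,500
  → €62,700

€73,120 > €62,700, so the minimum tax is the binding amount.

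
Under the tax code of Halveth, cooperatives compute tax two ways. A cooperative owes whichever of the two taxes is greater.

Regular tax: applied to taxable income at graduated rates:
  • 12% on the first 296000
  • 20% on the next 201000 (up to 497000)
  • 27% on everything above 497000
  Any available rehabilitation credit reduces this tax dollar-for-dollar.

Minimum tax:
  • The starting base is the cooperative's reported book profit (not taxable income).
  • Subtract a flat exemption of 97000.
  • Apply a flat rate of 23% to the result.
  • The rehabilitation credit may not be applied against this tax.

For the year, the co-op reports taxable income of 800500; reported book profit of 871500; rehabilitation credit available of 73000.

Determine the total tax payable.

Minimum tax:
  Base (reported book profit): 871500
  Less exemption 97000 → base 774500
  774500 × 23% = 178135

Regular tax:
  296000 × 12% = 35520
  201000 × 20% = 40200
  303500 × 27% = 81945
  → 157665
  Less rehabilitation credit 73000 → 84665

178135 > 84665, so the minimum tax is the binding amount.

178135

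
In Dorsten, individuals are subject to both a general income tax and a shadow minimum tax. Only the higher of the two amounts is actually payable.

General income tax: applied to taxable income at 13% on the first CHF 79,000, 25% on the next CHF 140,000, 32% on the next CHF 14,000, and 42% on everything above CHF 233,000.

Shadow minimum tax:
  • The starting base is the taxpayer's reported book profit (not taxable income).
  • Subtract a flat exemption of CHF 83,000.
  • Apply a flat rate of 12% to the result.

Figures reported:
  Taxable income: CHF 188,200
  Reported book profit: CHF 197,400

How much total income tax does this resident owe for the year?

CHF 37,570

Shadow minimum tax:
  Base (reported book profit): CHF 197,400
  Less exemption CHF 83,000 → base CHF 114,400
  CHF 114,400 × 12% = CHF 13,728

General income tax:
  CHF 79,000 × 13% = CHF 10,270
  CHF 109,200 × 25% = CHF 27,300
  → CHF 37,570

CHF 37,570 > CHF 13,728, so the general income tax governs.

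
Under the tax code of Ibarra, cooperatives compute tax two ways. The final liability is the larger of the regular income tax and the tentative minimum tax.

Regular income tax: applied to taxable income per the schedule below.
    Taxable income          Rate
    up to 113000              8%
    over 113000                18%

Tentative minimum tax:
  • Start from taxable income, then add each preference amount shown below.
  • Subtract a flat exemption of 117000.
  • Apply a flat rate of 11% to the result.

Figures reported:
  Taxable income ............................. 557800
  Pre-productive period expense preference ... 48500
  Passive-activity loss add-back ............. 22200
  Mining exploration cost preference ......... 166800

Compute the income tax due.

89104

Regular income tax:
  113000 × 8% = 9040
  444800 × 18% = 80064
  → 89104

Tentative minimum tax:
  Adjusted income: 557800 + 48500 + 22200 + 166800 = 795300
  Less exemption 117000 → base 678300
  678300 × 11% = 74613

89104 > 74613, so the regular income tax governs.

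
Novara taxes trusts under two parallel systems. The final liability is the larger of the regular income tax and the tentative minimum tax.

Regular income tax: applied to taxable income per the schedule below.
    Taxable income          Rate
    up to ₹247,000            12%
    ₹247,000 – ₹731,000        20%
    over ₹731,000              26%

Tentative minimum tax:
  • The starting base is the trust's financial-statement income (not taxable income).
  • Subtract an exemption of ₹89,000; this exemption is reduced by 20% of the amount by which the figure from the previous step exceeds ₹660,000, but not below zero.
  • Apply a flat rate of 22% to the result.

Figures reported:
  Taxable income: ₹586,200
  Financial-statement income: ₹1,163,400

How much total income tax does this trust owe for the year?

Tentative minimum tax:
  Base (financial-statement income): ₹1,163,400
  Exemption: 20% × (₹1,163,400 − ₹660,000) = ₹100,680 ≥ ₹89,000, so the exemption is fully phased out
  Base: ₹1,163,400 − ₹0 = ₹1,163,400
  ₹1,163,400 × 22% = ₹255,948

Regular income tax:
  ₹247,000 × 12% = ₹29,640
  ₹339,200 × 20% = ₹67,840
  → ₹97,480

₹255,948 > ₹97,480, so the tentative minimum tax is the binding amount.

₹255,948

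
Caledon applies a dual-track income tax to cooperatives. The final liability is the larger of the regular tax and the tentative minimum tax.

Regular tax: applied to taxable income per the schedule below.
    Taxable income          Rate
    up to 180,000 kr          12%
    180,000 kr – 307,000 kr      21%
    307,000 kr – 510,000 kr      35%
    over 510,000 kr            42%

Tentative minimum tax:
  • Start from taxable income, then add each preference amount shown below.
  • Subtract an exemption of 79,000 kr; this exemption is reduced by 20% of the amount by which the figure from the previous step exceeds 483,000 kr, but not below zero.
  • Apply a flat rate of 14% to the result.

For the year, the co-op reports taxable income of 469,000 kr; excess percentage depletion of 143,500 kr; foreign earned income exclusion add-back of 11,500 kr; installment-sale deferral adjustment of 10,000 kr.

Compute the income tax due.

Regular tax:
  180,000 kr × 12% = 21,600 kr
  127,000 kr × 21% = 26,670 kr
  162,000 kr × 35% = 56,700 kr
  → 104,970 kr

Tentative minimum tax:
  Adjusted income: 469,000 kr + 143,500 kr + 11,500 kr + 10,000 kr = 634,000 kr
  Exemption: 79,000 kr − 20% × (634,000 kr − 483,000 kr) = 79,000 kr − 30,200 kr = 48,800 kr
  Base: 634,000 kr − 48,800 kr = 585,200 kr
  585,200 kr × 14% = 81,928 kr

104,970 kr > 81,928 kr, so the regular tax governs.

104,970 kr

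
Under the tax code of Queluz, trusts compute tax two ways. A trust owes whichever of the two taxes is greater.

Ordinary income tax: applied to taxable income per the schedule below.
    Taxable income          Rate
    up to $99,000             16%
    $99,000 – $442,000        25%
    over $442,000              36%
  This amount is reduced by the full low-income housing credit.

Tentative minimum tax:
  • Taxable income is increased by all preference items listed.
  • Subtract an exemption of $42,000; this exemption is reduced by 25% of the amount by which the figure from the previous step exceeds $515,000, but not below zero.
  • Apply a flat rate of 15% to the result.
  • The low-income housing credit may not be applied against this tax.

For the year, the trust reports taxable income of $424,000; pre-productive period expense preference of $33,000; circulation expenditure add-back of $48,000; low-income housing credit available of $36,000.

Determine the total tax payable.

Tentative minimum tax:
  Adjusted income: $424,000 + $33,000 + $48,000 = $505,000
  Exemption: $505,000 ≤ $515,000, so full $42,000 applies
  Base: $505,000 − $42,000 = $463,000
  $463,000 × 15% = $69,450

Ordinary income tax:
  $99,000 × 16% = $15,840
  $325,000 × 25% = $81,250
  → $97,090
  Less low-income housing credit $36,000 → $61,090

$69,450 > $61,090, so the tentative minimum tax is the binding amount.

$69,450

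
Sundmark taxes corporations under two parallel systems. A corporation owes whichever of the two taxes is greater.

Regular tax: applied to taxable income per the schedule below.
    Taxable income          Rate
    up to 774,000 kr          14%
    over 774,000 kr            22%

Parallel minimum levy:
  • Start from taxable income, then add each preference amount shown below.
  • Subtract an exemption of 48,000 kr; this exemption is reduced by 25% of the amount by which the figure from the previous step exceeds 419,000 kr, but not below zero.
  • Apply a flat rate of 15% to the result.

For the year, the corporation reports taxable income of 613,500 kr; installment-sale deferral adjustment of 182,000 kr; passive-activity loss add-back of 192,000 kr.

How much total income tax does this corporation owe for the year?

Parallel minimum levy:
  Adjusted income: 613,500 kr + 182,000 kr + 192,000 kr = 987,500 kr
  Exemption: 25% × (987,500 kr − 419,000 kr) = 142,125 kr ≥ 48,000 kr, so the exemption is fully phased out
  Base: 987,500 kr − 0 kr = 987,500 kr
  987,500 kr × 15% = 148,125 kr

Regular tax:
  613,500 kr × 14% = 85,890 kr

148,125 kr > 85,890 kr, so the parallel minimum levy is the binding amount.

148,125 kr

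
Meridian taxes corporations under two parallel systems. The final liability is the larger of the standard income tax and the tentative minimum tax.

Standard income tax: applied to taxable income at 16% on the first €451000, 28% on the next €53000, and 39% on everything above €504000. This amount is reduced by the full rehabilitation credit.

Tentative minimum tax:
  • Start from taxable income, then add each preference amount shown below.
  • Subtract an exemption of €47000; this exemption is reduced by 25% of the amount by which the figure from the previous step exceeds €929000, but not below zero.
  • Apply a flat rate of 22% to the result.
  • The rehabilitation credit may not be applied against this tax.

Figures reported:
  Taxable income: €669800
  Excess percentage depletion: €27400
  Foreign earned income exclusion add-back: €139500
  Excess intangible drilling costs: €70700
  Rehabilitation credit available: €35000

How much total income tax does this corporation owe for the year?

Standard income tax:
  €451000 × 16% = €72160
  €53000 × 28% = €14840
  €165800 × 39% = €64662
  → €151662
  Less rehabilitation credit €35000 → €116662

Tentative minimum tax:
  Adjusted income: €669800 + €27400 + €139500 + €70700 = €907400
  Exemption: €907400 ≤ €929000, so full €47000 applies
  Base: €907400 − €47000 = €860400
  €860400 × 22% = €189288

€189288 > €116662, so the tentative minimum tax is the binding amount.

€189288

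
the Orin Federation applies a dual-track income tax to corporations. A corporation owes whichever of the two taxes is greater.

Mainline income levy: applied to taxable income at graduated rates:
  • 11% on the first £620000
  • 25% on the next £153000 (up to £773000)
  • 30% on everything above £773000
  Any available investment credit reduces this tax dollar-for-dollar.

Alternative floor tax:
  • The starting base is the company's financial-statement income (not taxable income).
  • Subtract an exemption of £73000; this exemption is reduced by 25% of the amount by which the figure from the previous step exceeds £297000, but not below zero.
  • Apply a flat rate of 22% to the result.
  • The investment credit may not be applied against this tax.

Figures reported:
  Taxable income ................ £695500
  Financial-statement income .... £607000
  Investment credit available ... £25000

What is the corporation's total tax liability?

£133540

Alternative floor tax:
  Base (financial-statement income): £607000
  Exemption: 25% × (£607000 − £297000) = £77500 ≥ £73000, so the exemption is fully phased out
  Base: £607000 − £0 = £607000
  £607000 × 22% = £133540

Mainline income levy:
  £620000 × 11% = £68200
  £75500 × 25% = £18875
  → £87075
  Less investment credit £25000 → £62075

£133540 > £62075, so the alternative floor tax is the binding amount.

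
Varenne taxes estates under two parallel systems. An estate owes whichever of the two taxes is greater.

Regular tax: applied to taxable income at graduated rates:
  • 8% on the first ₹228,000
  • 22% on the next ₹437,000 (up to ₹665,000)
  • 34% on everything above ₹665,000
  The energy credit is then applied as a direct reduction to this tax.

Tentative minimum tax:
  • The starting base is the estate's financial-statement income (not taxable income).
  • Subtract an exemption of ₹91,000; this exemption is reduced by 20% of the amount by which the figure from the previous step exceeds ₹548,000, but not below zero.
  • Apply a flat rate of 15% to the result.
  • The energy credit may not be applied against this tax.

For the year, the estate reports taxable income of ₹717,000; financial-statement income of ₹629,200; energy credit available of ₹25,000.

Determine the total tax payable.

₹107,060

Tentative minimum tax:
  Base (financial-statement income): ₹629,200
  Exemption: ₹91,000 − 20% × (₹629,200 − ₹548,000) = ₹91,000 − ₹16,240 = ₹74,760
  Base: ₹629,200 − ₹74,760 = ₹554,440
  ₹554,440 × 15% = ₹83,166

Regular tax:
  ₹228,000 × 8% = ₹18,240
  ₹437,000 × 22% = ₹96,140
  ₹52,000 × 34% = ₹17,680
  → ₹132,060
  Less energy credit ₹25,000 → ₹107,060

₹107,060 > ₹83,166, so the regular tax governs.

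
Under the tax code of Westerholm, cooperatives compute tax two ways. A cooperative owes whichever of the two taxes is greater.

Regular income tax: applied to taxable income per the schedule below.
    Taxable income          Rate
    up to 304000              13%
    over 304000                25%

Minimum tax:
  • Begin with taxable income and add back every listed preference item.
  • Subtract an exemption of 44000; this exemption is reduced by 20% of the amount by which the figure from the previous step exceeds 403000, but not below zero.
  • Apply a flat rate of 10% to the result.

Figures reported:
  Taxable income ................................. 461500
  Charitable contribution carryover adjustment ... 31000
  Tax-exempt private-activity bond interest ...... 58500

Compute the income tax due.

Minimum tax:
  Adjusted income: 461500 + 31000 + 58500 = 551000
  Exemption: 44000 − 20% × (551000 − 403000) = 44000 − 29600 = 14400
  Base: 551000 − 14400 = 536600
  536600 × 10% = 53660

Regular income tax:
  304000 × 13% = 39520
  157500 × 25% = 39375
  → 78895

78895 > 53660, so the regular income tax governs.

78895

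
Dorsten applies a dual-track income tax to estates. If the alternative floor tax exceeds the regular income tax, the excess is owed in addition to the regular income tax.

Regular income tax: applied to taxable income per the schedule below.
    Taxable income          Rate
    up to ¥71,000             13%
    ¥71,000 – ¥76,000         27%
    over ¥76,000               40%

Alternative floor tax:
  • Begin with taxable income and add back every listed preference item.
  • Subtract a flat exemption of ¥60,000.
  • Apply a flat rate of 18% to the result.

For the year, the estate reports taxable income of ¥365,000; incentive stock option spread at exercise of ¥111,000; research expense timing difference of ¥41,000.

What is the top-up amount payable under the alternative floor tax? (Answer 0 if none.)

¥0

Regular income tax:
  ¥71,000 × 13% = ¥9,230
  ¥5,000 × 27% = ¥1,350
  ¥289,000 × 40% = ¥115,600
  → ¥126,180

Alternative floor tax:
  Adjusted income: ¥365,000 + ¥111,000 + ¥41,000 = ¥517,000
  Less exemption ¥60,000 → base ¥457,000
  ¥457,000 × 18% = ¥82,260

¥82,260 ≤ ¥126,180, so no add-on is due.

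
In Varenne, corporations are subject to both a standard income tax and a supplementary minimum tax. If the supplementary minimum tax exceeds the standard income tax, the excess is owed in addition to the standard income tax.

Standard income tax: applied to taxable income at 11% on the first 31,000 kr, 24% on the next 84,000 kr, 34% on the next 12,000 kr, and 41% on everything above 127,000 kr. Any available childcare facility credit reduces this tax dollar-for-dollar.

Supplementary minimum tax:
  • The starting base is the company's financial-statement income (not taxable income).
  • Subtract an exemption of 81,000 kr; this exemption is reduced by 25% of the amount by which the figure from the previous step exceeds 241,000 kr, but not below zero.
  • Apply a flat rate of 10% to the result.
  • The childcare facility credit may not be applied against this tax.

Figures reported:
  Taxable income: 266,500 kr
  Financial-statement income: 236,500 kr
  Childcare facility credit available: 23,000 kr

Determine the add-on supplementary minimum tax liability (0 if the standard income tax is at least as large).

Supplementary minimum tax:
  Base (financial-statement income): 236,500 kr
  Exemption: 236,500 kr ≤ 241,000 kr, so full 81,000 kr applies
  Base: 236,500 kr − 81,000 kr = 155,500 kr
  155,500 kr × 10% = 15,550 kr

Standard income tax:
  31,000 kr × 11% = 3,410 kr
  84,000 kr × 24% = 20,160 kr
  12,000 kr × 34% = 4,080 kr
  139,500 kr × 41% = 57,195 kr
  → 84,845 kr
  Less childcare facility credit 23,000 kr → 61,845 kr

15,550 kr ≤ 61,845 kr, so no add-on is due.

0 kr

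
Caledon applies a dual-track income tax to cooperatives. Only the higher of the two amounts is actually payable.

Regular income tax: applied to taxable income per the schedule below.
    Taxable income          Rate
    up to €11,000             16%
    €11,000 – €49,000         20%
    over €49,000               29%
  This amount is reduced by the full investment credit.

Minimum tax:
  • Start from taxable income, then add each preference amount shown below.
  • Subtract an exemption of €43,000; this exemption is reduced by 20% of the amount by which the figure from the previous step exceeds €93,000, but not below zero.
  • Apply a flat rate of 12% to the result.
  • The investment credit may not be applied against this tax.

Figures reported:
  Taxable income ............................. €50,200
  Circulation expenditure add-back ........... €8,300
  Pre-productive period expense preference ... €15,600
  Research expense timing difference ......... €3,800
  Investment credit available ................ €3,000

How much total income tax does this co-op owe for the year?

€6,708

Regular income tax:
  €11,000 × 16% = €1,760
  €38,000 × 20% = €7,600
  €1,200 × 29% = €348
  → €9,708
  Less investment credit €3,000 → €6,708

Minimum tax:
  Adjusted income: €50,200 + €8,300 + €15,600 + €3,800 = €77,900
  Exemption: €77,900 ≤ €93,000, so full €43,000 applies
  Base: €77,900 − €43,000 = €34,900
  €34,900 × 12% = €4,188

€6,708 > €4,188, so the regular income tax governs.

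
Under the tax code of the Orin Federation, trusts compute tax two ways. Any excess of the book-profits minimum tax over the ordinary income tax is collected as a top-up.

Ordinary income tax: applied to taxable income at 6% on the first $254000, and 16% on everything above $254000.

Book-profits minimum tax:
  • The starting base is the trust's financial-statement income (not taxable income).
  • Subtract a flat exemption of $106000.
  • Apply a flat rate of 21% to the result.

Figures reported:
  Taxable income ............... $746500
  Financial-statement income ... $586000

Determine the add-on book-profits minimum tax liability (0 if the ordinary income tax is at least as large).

Ordinary income tax:
  $254000 × 6% = $15240
  $492500 × 16% = $78800
  → $94040

Book-profits minimum tax:
  Base (financial-statement income): $586000
  Less exemption $106000 → base $480000
  $480000 × 21% = $100800

Excess of book-profits minimum tax over ordinary income tax: $100800 − $94040 = $6760.

$6760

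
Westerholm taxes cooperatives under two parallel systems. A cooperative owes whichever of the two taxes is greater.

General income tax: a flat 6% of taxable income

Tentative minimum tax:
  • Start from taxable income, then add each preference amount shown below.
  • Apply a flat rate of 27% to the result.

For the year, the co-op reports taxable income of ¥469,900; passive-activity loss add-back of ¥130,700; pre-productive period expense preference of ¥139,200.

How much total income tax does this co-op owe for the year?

General income tax:
  ¥469,900 × 6% = ¥28,194

Tentative minimum tax:
  Adjusted income: ¥469,900 + ¥130,700 + ¥139,200 = ¥739,800
  ¥739,800 × 27% = ¥199,746

¥199,746 > ¥28,194, so the tentative minimum tax is the binding amount.

¥199,746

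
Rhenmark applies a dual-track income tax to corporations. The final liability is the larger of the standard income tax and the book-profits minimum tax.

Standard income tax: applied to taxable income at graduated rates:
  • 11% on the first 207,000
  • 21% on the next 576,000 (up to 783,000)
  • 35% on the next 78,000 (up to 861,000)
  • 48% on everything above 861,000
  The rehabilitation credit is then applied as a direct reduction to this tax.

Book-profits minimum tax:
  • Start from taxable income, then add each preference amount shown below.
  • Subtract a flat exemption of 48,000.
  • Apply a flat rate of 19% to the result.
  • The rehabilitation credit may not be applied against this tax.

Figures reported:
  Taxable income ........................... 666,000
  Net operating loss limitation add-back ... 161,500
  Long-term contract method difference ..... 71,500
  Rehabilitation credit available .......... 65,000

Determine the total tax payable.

Book-profits minimum tax:
  Adjusted income: 666,000 + 161,500 + 71,500 = 899,000
  Less exemption 48,000 → base 851,000
  851,000 × 19% = 161,690

Standard income tax:
  207,000 × 11% = 22,770
  459,000 × 21% = 96,390
  → 119,160
  Less rehabilitation credit 65,000 → 54,160

161,690 > 54,160, so the book-profits minimum tax is the binding amount.

161,690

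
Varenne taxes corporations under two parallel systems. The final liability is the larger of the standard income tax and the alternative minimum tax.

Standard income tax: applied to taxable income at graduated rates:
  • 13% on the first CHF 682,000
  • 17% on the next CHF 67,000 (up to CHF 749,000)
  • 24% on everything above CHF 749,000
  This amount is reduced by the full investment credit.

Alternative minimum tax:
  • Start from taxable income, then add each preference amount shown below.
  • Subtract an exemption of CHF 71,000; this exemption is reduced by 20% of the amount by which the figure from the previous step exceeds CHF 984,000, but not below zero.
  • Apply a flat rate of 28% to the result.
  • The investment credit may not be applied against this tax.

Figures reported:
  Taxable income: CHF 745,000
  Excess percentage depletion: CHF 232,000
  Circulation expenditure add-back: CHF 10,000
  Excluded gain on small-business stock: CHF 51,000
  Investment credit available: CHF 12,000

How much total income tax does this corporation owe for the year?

Alternative minimum tax:
  Adjusted income: CHF 745,000 + CHF 232,000 + CHF 10,000 + CHF 51,000 = CHF 1,038,000
  Exemption: CHF 71,000 − 20% × (CHF 1,038,000 − CHF 984,000) = CHF 71,000 − CHF 10,800 = CHF 60,200
  Base: CHF 1,038,000 − CHF 60,200 = CHF 977,800
  CHF 977,800 × 28% = CHF 273,784

Standard income tax:
  CHF 682,000 × 13% = CHF 88,660
  CHF 63,000 × 17% = CHF 10,710
  → CHF 99,370
  Less investment credit CHF 12,000 → CHF 87,370

CHF 273,784 > CHF 87,370, so the alternative minimum tax is the binding amount.

CHF 273,784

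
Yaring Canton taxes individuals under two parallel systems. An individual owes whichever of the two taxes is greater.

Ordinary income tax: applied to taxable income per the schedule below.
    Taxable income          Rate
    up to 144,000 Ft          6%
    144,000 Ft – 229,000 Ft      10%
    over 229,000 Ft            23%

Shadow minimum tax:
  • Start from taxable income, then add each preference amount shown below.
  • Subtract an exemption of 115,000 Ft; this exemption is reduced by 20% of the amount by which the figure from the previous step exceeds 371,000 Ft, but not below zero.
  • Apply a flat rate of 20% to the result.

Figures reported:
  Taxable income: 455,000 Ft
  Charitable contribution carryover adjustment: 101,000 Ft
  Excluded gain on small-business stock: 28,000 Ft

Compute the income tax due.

Ordinary income tax:
  144,000 Ft × 6% = 8,640 Ft
  85,000 Ft × 10% = 8,500 Ft
  226,000 Ft × 23% = 51,980 Ft
  → 69,120 Ft

Shadow minimum tax:
  Adjusted income: 455,000 Ft + 101,000 Ft + 28,000 Ft = 584,000 Ft
  Exemption: 115,000 Ft − 20% × (584,000 Ft − 371,000 Ft) = 115,000 Ft − 42,600 Ft = 72,400 Ft
  Base: 584,000 Ft − 72,400 Ft = 511,600 Ft
  511,600 Ft × 20% = 102,320 Ft

102,320 Ft > 69,120 Ft, so the shadow minimum tax is the binding amount.

102,320 Ft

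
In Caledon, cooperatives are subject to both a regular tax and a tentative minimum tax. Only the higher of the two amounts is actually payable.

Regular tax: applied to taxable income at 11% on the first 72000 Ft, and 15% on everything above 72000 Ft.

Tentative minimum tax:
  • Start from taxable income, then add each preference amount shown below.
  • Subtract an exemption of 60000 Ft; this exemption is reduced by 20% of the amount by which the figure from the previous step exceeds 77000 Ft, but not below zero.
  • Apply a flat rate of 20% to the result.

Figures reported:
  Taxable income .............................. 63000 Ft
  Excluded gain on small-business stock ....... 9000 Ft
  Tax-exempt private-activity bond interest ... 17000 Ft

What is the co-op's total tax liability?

Regular tax:
  63000 Ft × 11% = 6930 Ft

Tentative minimum tax:
  Adjusted income: 63000 Ft + 9000 Ft + 17000 Ft = 89000 Ft
  Exemption: 60000 Ft − 20% × (89000 Ft − 77000 Ft) = 60000 Ft − 2400 Ft = 57600 Ft
  Base: 89000 Ft − 57600 Ft = 31400 Ft
  31400 Ft × 20% = 6280 Ft

6930 Ft > 6280 Ft, so the regular tax governs.

6930 Ft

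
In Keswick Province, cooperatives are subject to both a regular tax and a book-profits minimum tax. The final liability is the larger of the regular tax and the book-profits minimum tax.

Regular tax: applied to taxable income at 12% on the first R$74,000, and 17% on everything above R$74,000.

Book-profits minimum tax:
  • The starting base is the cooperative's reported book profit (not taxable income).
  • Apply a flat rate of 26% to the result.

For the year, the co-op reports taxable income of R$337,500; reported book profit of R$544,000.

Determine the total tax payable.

R$141,440

Regular tax:
  R$74,000 × 12% = R$8,880
  R$263,500 × 17% = R$44,795
  → R$53,675

Book-profits minimum tax:
  Base (reported book profit): R$544,000
  R$544,000 × 26% = R$141,440

R$141,440 > R$53,675, so the book-profits minimum tax is the binding amount.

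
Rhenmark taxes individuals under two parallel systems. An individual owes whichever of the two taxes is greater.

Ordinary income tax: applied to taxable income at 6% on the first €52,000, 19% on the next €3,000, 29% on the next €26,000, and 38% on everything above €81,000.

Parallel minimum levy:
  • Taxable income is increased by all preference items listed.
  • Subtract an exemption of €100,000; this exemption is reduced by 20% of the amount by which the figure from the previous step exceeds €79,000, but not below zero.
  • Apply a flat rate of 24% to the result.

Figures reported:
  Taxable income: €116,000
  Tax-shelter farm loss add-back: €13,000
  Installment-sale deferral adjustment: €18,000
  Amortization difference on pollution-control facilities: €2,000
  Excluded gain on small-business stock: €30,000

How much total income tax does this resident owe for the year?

€24,530

Parallel minimum levy:
  Adjusted income: €116,000 + €13,000 + €18,000 + €2,000 + €30,000 = €179,000
  Exemption: €100,000 − 20% × (€179,000 − €79,000) = €100,000 − €20,000 = €80,000
  Base: €179,000 − €80,000 = €99,000
  €99,000 × 24% = €23,760

Ordinary income tax:
  €52,000 × 6% = €3,120
  €3,000 × 19% = €570
  €26,000 × 29% = €7,540
  €35,000 × 38% = €13,300
  → €24,530

€24,530 > €23,760, so the ordinary income tax governs.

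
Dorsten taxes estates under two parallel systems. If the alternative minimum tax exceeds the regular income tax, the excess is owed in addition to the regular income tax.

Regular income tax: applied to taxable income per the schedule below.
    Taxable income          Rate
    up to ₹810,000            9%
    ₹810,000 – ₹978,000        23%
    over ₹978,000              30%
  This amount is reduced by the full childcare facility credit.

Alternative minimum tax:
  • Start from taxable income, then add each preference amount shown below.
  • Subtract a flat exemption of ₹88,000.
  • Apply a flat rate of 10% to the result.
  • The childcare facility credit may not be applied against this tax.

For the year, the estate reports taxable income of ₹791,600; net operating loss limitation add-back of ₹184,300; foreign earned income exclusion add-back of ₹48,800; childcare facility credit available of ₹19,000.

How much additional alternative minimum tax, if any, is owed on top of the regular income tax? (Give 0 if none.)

₹41,426

Regular income tax:
  ₹791,600 × 9% = ₹71,244
  Less childcare facility credit ₹19,000 → ₹52,244

Alternative minimum tax:
  Adjusted income: ₹791,600 + ₹184,300 + ₹48,800 = ₹1,024,700
  Less exemption ₹88,000 → base ₹936,700
  ₹936,700 × 10% = ₹93,670

Excess of alternative minimum tax over regular income tax: ₹93,670 − ₹52,244 = ₹41,426.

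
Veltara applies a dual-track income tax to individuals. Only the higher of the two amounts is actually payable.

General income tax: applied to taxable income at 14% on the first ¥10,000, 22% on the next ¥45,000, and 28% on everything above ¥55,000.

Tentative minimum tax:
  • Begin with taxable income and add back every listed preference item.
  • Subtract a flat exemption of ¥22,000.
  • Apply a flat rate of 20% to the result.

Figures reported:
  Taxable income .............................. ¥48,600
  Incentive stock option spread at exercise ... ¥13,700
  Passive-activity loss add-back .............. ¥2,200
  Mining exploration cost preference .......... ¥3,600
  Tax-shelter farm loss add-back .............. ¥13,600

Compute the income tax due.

Tentative minimum tax:
  Adjusted income: ¥48,600 + ¥13,700 + ¥2,200 + ¥3,600 + ¥13,600 = ¥81,700
  Less exemption ¥22,000 → base ¥59,700
  ¥59,700 × 20% = ¥11,940

General income tax:
  ¥10,000 × 14% = ¥1,400
  ¥38,600 × 22% = ¥8,492
  → ¥9,892

¥11,940 > ¥9,892, so the tentative minimum tax is the binding amount.

¥11,940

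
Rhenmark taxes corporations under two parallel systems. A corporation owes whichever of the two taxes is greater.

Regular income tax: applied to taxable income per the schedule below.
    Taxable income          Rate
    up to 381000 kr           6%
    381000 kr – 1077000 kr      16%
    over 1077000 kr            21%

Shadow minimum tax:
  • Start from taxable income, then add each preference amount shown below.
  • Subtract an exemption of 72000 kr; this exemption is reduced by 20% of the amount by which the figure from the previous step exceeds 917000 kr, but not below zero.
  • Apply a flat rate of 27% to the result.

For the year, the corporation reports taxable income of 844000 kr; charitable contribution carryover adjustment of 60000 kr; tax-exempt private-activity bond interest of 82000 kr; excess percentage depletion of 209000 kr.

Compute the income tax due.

318222 kr

Regular income tax:
  381000 kr × 6% = 22860 kr
  463000 kr × 16% = 74080 kr
  → 96940 kr

Shadow minimum tax:
  Adjusted income: 844000 kr + 60000 kr + 82000 kr + 209000 kr = 1195000 kr
  Exemption: 72000 kr − 20% × (1195000 kr − 917000 kr) = 72000 kr − 55600 kr = 16400 kr
  Base: 1195000 kr − 16400 kr = 1178600 kr
  1178600 kr × 27% = 318222 kr

318222 kr > 96940 kr, so the shadow minimum tax is the binding amount.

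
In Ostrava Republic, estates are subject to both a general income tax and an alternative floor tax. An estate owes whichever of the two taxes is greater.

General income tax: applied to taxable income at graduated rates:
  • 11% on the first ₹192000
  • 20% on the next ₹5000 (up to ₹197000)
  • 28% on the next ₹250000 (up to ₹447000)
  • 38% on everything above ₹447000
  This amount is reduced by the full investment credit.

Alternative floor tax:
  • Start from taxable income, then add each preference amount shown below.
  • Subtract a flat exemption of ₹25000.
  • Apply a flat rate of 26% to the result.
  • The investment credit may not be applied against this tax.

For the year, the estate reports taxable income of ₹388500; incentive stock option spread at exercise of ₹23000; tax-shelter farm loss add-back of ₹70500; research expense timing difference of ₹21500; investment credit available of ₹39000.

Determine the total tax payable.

General income tax:
  ₹192000 × 11% = ₹21120
  ₹5000 × 20% = ₹1000
  ₹191500 × 28% = ₹53620
  → ₹75740
  Less investment credit ₹39000 → ₹36740

Alternative floor tax:
  Adjusted income: ₹388500 + ₹23000 + ₹70500 + ₹21500 = ₹503500
  Less exemption ₹25000 → base ₹478500
  ₹478500 × 26% = ₹124410

₹124410 > ₹36740, so the alternative floor tax is the binding amount.

₹124410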